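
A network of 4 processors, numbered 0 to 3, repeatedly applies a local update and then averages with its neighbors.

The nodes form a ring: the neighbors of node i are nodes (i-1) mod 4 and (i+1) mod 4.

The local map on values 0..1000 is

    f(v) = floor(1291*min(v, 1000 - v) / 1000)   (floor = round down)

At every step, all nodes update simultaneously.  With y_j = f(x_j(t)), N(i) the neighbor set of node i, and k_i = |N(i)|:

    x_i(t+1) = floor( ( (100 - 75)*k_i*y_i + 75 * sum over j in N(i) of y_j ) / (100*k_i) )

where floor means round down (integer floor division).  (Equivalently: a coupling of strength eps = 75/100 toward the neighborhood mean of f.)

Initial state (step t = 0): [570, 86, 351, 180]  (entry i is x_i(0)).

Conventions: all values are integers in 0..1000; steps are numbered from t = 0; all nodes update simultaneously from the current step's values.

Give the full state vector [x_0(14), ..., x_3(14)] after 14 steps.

Simulating step by step:
t=0: [570, 86, 351, 180]
t=1: [267, 405, 241, 436]
t=2: [492, 376, 484, 386]
t=3: [527, 593, 524, 596]
t=4: [544, 590, 545, 589]
t=5: [544, 572, 543, 573]
t=6: [560, 579, 560, 579]
t=7: [549, 561, 549, 561]
t=8: [570, 578, 570, 578]
t=9: [546, 552, 546, 552]
t=10: [580, 584, 580, 584]
t=11: [538, 540, 538, 540]
t=12: [593, 595, 593, 595]
t=13: [522, 524, 522, 524]
t=14: [614, 616, 614, 616]

Answer: [614, 616, 614, 616]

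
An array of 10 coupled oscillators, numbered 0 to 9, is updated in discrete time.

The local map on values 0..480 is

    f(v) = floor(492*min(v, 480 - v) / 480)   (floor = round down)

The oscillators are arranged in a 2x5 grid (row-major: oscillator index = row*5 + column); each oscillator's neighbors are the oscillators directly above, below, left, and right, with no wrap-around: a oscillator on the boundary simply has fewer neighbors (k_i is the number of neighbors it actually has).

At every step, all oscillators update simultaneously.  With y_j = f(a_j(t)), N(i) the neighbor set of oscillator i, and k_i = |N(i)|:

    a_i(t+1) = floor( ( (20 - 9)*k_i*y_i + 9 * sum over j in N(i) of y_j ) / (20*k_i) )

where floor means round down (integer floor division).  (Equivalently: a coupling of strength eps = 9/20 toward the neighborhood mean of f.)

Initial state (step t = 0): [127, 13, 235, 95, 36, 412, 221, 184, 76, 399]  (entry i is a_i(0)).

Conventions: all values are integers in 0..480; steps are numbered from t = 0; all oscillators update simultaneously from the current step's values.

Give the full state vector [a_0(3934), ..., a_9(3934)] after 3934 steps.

Simulating step by step:
t=0: [127, 13, 235, 95, 36, 412, 221, 184, 76, 399]
t=1: [89, 96, 176, 106, 60, 118, 164, 184, 97, 71]
t=2: [99, 119, 158, 110, 74, 124, 153, 170, 109, 75]
t=3: [111, 129, 149, 113, 83, 127, 149, 159, 115, 83]
t=4: [121, 135, 144, 116, 91, 131, 147, 152, 118, 92]
t=5: [129, 139, 142, 118, 98, 135, 146, 147, 121, 99]
t=6: [135, 142, 141, 121, 104, 139, 146, 145, 123, 105]
t=7: [140, 144, 141, 124, 110, 142, 147, 144, 126, 111]
t=8: [144, 146, 142, 127, 115, 145, 148, 144, 129, 116]
t=9: [147, 148, 143, 130, 120, 148, 149, 145, 131, 120]
t=10: [150, 150, 145, 133, 125, 151, 151, 146, 134, 125]
t=11: [153, 152, 147, 136, 129, 153, 153, 147, 137, 130]
t=12: [155, 154, 149, 139, 133, 156, 154, 149, 140, 134]
t=13: [158, 156, 151, 142, 137, 158, 156, 151, 143, 138]
t=14: [160, 158, 153, 145, 141, 160, 158, 153, 146, 141]
t=15: [163, 160, 155, 148, 144, 163, 160, 155, 149, 145]
t=16: [166, 163, 157, 151, 148, 166, 163, 158, 152, 148]
t=17: [169, 166, 160, 154, 151, 169, 166, 160, 155, 151]
t=18: [172, 169, 163, 157, 154, 172, 169, 164, 158, 154]
t=19: [175, 172, 167, 160, 157, 175, 172, 167, 161, 157]
t=20: [178, 175, 170, 164, 160, 178, 175, 170, 165, 161]
t=21: [181, 178, 173, 168, 165, 181, 178, 174, 169, 165]
t=22: [184, 181, 177, 172, 169, 184, 181, 177, 173, 169]
t=23: [187, 184, 180, 176, 173, 187, 184, 181, 176, 173]
t=24: [190, 187, 184, 180, 177, 190, 188, 184, 180, 177]
t=25: [193, 191, 187, 184, 181, 193, 191, 188, 184, 181]
t=26: [196, 194, 191, 188, 185, 196, 194, 191, 188, 185]
t=27: [199, 197, 195, 192, 189, 199, 197, 195, 192, 189]
t=28: [202, 201, 198, 196, 193, 202, 201, 198, 196, 193]
t=29: [206, 205, 202, 199, 197, 206, 205, 202, 199, 197]
t=30: [210, 209, 206, 203, 201, 210, 209, 206, 203, 201]
t=31: [214, 213, 211, 208, 206, 214, 213, 211, 208, 206]
t=32: [218, 217, 215, 213, 211, 218, 217, 215, 213, 211]
t=33: [222, 221, 220, 218, 216, 222, 221, 220, 218, 216]
t=34: [226, 226, 224, 223, 221, 226, 226, 224, 223, 221]
t=35: [231, 230, 229, 227, 226, 231, 230, 229, 227, 226]
t=36: [235, 235, 233, 232, 231, 235, 235, 233, 232, 231]
t=37: [240, 239, 238, 237, 236, 240, 239, 238, 237, 236]
t=38: [245, 244, 243, 242, 241, 245, 244, 243, 242, 241]
t=39: [240, 241, 242, 243, 243, 240, 241, 242, 243, 243]
t=40: [245, 244, 243, 242, 242, 245, 244, 243, 242, 242]
t=41: [240, 241, 242, 242, 243, 240, 241, 242, 242, 243]
t=42: [245, 244, 243, 242, 242, 245, 244, 243, 242, 242]

Answer: [245, 244, 243, 242, 242, 245, 244, 243, 242, 242]
Key observation: The state at step 40, [245, 244, 243, 242, 242, 245, 244, 243, 242, 242], reappears at step 42: the system is in a cycle of period 2 from step 40 on.  Therefore the state at step 3934 equals the state at step 40 + ((3934 - 40) mod 2) = 40, which is [245, 244, 243, 242, 242, 245, 244, 243, 242, 242].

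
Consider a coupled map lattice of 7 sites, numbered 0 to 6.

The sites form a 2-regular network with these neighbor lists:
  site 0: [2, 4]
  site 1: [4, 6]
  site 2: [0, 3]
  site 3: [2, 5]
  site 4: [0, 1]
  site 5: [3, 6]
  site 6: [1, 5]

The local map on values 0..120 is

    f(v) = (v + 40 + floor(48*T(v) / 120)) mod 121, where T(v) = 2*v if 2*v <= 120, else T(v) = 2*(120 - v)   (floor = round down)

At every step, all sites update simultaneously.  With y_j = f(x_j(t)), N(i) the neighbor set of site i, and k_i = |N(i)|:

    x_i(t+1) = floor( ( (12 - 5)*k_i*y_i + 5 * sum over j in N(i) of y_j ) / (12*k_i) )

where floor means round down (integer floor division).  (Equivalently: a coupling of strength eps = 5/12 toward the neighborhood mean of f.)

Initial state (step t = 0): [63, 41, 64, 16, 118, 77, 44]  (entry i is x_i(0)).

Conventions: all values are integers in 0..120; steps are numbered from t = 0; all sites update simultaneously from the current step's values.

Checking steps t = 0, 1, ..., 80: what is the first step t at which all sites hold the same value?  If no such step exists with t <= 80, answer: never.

Answer: never
Key observation: The state at step 8 reappears at step 14 — the system is in a cycle of period 6 from step 8 on.  No step 0..14 is synchronized, and the cycle repeats forever, so no step up to 80 (or ever) has all sites equal.

Derivation:
t=0: [63, 41, 64, 16, 118, 77, 44]  (not all equal)
t=1: [29, 98, 35, 51, 51, 56, 99]  (not all equal)
t=2: [77, 29, 81, 31, 32, 20, 30]  (not all equal)
t=3: [44, 93, 44, 77, 82, 83, 89]  (not all equal)
t=4: [100, 32, 100, 48, 49, 31, 32]  (not all equal)
t=5: [29, 78, 28, 30, 31, 76, 96]  (not all equal)
t=6: [92, 44, 91, 79, 80, 44, 32]  (not all equal)
t=7: [32, 96, 32, 49, 49, 95, 106]  (not all equal)
t=8: [78, 28, 78, 31, 31, 28, 35]  (not all equal)
t=9: [43, 93, 43, 80, 80, 93, 97]  (not all equal)
t=10: [99, 32, 99, 49, 49, 32, 33]  (not all equal)
t=11: [28, 78, 28, 31, 31, 78, 98]  (not all equal)
t=12: [91, 44, 91, 80, 80, 44, 32]  (not all equal)
t=13: [32, 96, 32, 49, 49, 96, 106]  (not all equal)
t=14: [78, 28, 78, 31, 31, 28, 35]  (not all equal)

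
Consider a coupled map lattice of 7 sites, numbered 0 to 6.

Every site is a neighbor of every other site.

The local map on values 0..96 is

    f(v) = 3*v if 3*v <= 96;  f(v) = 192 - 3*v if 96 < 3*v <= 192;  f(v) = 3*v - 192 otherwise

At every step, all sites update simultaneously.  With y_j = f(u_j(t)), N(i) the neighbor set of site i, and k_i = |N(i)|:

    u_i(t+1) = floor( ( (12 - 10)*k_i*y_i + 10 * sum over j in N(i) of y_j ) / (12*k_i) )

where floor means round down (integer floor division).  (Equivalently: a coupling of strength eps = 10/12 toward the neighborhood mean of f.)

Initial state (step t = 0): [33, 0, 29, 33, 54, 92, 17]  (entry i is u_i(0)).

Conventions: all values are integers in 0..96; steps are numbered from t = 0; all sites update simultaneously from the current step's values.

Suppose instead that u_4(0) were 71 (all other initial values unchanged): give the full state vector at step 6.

Simulating step by step:
t=0: [33, 0, 29, 33, 71, 92, 17]
t=1: [62, 59, 62, 62, 60, 61, 61]
t=2: [8, 9, 8, 8, 9, 9, 9]
t=3: [25, 25, 25, 25, 25, 25, 25]
t=4: [75, 75, 75, 75, 75, 75, 75]
t=5: [33, 33, 33, 33, 33, 33, 33]
t=6: [93, 93, 93, 93, 93, 93, 93]

Answer: [93, 93, 93, 93, 93, 93, 93]
Key observation: This trace re-runs the system from the modified initial state.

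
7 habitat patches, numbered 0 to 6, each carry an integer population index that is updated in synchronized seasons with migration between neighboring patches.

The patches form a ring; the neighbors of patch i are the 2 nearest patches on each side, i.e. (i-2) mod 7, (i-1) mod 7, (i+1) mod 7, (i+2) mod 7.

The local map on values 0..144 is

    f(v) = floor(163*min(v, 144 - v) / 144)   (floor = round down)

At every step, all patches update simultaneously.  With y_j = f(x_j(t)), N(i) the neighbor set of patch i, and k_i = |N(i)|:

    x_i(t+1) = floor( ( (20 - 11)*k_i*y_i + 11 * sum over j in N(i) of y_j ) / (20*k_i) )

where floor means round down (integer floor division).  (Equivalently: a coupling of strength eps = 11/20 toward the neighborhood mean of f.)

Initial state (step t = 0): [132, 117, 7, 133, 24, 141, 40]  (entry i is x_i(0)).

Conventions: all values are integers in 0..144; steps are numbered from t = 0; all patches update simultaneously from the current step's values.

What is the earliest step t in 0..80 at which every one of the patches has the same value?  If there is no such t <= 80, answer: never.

Simulating step by step:
t=0: [132, 117, 7, 133, 24, 141, 40]  (not all equal)
t=1: [17, 24, 14, 14, 21, 14, 30]  (not all equal)
t=2: [20, 23, 18, 17, 21, 19, 26]  (not all equal)
t=3: [23, 24, 21, 20, 22, 22, 25]  (not all equal)
t=4: [25, 25, 23, 23, 24, 24, 26]  (not all equal)
t=5: [27, 27, 26, 26, 27, 27, 28]  (not all equal)
t=6: [30, 29, 29, 29, 29, 30, 30]  (not all equal)
t=7: [32, 32, 32, 32, 32, 32, 32]  (all equal)

Answer: 7
Key observation: Synchronization is absorbing here: once all patches are equal they stay equal, and step 7 is the first all-equal step.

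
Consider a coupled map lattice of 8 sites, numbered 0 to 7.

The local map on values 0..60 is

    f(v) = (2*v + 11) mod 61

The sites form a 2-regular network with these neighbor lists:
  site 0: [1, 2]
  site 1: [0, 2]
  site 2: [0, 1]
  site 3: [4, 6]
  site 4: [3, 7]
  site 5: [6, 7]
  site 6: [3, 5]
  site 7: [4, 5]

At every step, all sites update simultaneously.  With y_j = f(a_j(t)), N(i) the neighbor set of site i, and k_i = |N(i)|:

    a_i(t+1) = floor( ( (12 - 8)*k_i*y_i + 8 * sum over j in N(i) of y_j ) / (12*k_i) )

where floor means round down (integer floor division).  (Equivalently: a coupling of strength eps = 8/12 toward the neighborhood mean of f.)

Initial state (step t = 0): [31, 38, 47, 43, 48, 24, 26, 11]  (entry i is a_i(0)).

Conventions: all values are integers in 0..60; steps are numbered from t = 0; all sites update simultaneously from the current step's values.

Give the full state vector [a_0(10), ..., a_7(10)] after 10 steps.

Simulating step by step:
t=0: [31, 38, 47, 43, 48, 24, 26, 11]
t=1: [27, 27, 27, 28, 38, 31, 32, 46]
t=2: [4, 4, 4, 15, 24, 22, 10, 26]
t=3: [19, 19, 19, 43, 34, 29, 42, 38]
t=4: [49, 49, 49, 29, 26, 22, 26, 17]
t=5: [48, 48, 48, 4, 18, 34, 21, 34]
t=6: [46, 46, 46, 39, 28, 29, 30, 27]
t=7: [42, 42, 42, 14, 12, 7, 15, 6]
t=8: [34, 34, 34, 38, 32, 29, 35, 27]
t=9: [18, 18, 18, 20, 14, 10, 18, 8]
t=10: [47, 47, 47, 45, 39, 35, 43, 32]

Answer: [47, 47, 47, 45, 39, 35, 43, 32]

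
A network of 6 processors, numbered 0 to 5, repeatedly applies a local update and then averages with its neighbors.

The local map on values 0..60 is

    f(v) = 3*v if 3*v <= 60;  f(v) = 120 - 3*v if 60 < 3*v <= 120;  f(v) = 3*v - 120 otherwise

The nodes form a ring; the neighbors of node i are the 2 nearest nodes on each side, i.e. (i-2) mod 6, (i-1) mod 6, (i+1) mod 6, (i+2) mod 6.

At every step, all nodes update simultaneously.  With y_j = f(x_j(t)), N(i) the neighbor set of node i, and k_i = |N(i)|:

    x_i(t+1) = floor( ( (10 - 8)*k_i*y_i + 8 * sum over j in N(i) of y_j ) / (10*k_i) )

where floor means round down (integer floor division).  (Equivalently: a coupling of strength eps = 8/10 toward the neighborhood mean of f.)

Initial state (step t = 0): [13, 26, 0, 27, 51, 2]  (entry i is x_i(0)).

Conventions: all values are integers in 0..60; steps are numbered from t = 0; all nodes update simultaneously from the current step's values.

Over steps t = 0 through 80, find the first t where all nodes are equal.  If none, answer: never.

Answer: 5
Key observation: Synchronization is absorbing here: once all nodes are equal they stay equal, and step 5 is the first all-equal step.

Derivation:
t=0: [13, 26, 0, 27, 51, 2]  (not all equal)
t=1: [24, 25, 30, 24, 23, 31]  (not all equal)
t=2: [40, 39, 44, 40, 40, 43]  (not all equal)
t=3: [4, 4, 3, 4, 4, 2]  (not all equal)
t=4: [10, 10, 11, 10, 10, 10]  (not all equal)
t=5: [30, 30, 30, 30, 30, 30]  (all equal)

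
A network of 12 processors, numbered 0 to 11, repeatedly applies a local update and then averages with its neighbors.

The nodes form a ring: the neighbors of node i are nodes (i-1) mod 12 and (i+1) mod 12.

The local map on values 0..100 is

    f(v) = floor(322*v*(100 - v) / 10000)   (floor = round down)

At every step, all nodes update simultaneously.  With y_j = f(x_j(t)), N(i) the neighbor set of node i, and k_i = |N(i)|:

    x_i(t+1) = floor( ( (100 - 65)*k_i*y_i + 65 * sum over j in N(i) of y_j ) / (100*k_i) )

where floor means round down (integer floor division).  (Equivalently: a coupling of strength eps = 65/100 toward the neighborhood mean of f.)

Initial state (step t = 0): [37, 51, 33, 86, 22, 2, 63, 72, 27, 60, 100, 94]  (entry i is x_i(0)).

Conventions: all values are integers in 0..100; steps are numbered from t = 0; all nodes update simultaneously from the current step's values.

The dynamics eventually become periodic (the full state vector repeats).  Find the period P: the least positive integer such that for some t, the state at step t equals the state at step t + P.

Answer: 2
Key observation: The state at step 16, [80, 80, 80, 80, 80, 80, 80, 80, 80, 80, 80, 80], reappears at step 18 — and no state repeats earlier — so the cycle the system enters has period 2.

Derivation:
t=0: [37, 51, 33, 86, 22, 2, 63, 72, 27, 60, 100, 94]
t=1: [58, 75, 63, 54, 33, 44, 49, 67, 67, 47, 30, 30]
t=2: [68, 70, 71, 75, 76, 76, 76, 73, 73, 72, 71, 70]
t=3: [68, 67, 64, 61, 58, 58, 59, 61, 63, 64, 65, 67]
t=4: [70, 71, 73, 76, 77, 77, 77, 76, 75, 74, 72, 71]
t=5: [66, 65, 62, 59, 57, 57, 57, 58, 59, 61, 63, 65]
t=6: [72, 73, 75, 76, 77, 78, 78, 77, 77, 76, 74, 73]
t=7: [63, 62, 60, 58, 56, 55, 55, 56, 57, 58, 60, 62]
t=8: [75, 75, 76, 78, 78, 79, 79, 78, 78, 77, 76, 75]
t=9: [60, 59, 57, 55, 54, 53, 53, 54, 55, 56, 58, 59]
t=10: [77, 77, 78, 78, 79, 79, 79, 79, 79, 78, 78, 77]
t=11: [57, 56, 55, 54, 53, 53, 53, 53, 53, 54, 55, 56]
t=12: [78, 78, 79, 79, 79, 80, 80, 80, 79, 79, 79, 78]
t=13: [55, 54, 53, 53, 52, 51, 51, 51, 52, 53, 53, 54]
t=14: [79, 79, 79, 80, 80, 80, 80, 80, 80, 80, 79, 79]
t=15: [53, 53, 52, 51, 51, 51, 51, 51, 51, 51, 52, 53]
t=16: [80, 80, 80, 80, 80, 80, 80, 80, 80, 80, 80, 80]
t=17: [51, 51, 51, 51, 51, 51, 51, 51, 51, 51, 51, 51]
t=18: [80, 80, 80, 80, 80, 80, 80, 80, 80, 80, 80, 80]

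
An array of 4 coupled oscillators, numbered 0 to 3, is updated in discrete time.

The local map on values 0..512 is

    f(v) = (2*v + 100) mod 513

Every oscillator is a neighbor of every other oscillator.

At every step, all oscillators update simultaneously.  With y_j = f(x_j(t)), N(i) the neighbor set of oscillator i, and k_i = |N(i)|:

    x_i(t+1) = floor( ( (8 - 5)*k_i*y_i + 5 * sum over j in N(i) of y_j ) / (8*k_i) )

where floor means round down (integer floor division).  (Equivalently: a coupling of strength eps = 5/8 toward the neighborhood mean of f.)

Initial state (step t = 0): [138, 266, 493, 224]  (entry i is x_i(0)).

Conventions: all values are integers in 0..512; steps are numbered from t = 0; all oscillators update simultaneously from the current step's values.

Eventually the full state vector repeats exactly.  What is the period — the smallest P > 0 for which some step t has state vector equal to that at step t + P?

Simulating step by step:
t=0: [138, 266, 493, 224]
t=1: [185, 142, 132, 128]
t=2: [406, 391, 388, 387]
t=3: [377, 372, 371, 371]
t=4: [333, 332, 331, 331]
t=5: [250, 250, 250, 250]
t=6: [87, 87, 87, 87]
t=7: [274, 274, 274, 274]
t=8: [135, 135, 135, 135]
t=9: [370, 370, 370, 370]
t=10: [327, 327, 327, 327]
t=11: [241, 241, 241, 241]
t=12: [69, 69, 69, 69]
t=13: [238, 238, 238, 238]
t=14: [63, 63, 63, 63]
t=15: [226, 226, 226, 226]
t=16: [39, 39, 39, 39]
t=17: [178, 178, 178, 178]
t=18: [456, 456, 456, 456]
t=19: [499, 499, 499, 499]
t=20: [72, 72, 72, 72]
t=21: [244, 244, 244, 244]
t=22: [75, 75, 75, 75]
t=23: [250, 250, 250, 250]

Answer: 18
Key observation: The state at step 5, [250, 250, 250, 250], reappears at step 23 — and no state repeats earlier — so the cycle the system enters has period 18.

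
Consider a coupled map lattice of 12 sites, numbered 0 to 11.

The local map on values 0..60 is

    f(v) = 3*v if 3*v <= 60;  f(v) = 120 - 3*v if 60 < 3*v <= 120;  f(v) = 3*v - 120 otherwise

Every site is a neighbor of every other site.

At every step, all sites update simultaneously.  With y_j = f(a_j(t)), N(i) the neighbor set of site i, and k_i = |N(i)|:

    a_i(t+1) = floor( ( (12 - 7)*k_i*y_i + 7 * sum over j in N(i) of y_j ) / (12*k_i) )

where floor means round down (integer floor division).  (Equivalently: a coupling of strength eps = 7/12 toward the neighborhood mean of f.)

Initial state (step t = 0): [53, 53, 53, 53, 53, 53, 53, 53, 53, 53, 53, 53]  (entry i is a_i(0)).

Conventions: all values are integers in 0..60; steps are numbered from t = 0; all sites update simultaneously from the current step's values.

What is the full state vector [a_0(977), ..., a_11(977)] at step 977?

Answer: [39, 39, 39, 39, 39, 39, 39, 39, 39, 39, 39, 39]
Key observation: The state at step 1, [39, 39, 39, 39, 39, 39, 39, 39, 39, 39, 39, 39], reappears at step 5: the system is in a cycle of period 4 from step 1 on.  Therefore the state at step 977 equals the state at step 1 + ((977 - 1) mod 4) = 1, which is [39, 39, 39, 39, 39, 39, 39, 39, 39, 39, 39, 39].

Derivation:
t=0: [53, 53, 53, 53, 53, 53, 53, 53, 53, 53, 53, 53]
t=1: [39, 39, 39, 39, 39, 39, 39, 39, 39, 39, 39, 39]
t=2: [3, 3, 3, 3, 3, 3, 3, 3, 3, 3, 3, 3]
t=3: [9, 9, 9, 9, 9, 9, 9, 9, 9, 9, 9, 9]
t=4: [27, 27, 27, 27, 27, 27, 27, 27, 27, 27, 27, 27]
t=5: [39, 39, 39, 39, 39, 39, 39, 39, 39, 39, 39, 39]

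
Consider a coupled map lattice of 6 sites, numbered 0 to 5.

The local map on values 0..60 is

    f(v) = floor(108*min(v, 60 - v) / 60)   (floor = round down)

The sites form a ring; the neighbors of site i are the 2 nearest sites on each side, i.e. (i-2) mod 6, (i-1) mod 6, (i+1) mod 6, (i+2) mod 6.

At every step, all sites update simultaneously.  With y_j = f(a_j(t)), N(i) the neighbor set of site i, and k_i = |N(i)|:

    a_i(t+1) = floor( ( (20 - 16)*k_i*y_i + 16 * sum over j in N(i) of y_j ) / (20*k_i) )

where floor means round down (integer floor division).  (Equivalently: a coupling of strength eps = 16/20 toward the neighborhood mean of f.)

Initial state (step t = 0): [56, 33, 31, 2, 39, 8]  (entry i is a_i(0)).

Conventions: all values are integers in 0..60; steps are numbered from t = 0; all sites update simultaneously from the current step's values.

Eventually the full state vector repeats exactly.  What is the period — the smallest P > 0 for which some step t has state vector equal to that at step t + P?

Answer: 3
Key observation: The state at step 6, [50, 50, 50, 50, 50, 50], reappears at step 9 — and no state repeats earlier — so the cycle the system enters has period 3.

Derivation:
t=0: [56, 33, 31, 2, 39, 8]
t=1: [31, 24, 29, 30, 22, 21]
t=2: [44, 47, 48, 45, 46, 45]
t=3: [24, 25, 24, 24, 25, 26]
t=4: [44, 44, 43, 44, 44, 44]
t=5: [28, 28, 28, 28, 28, 28]
t=6: [50, 50, 50, 50, 50, 50]
t=7: [18, 18, 18, 18, 18, 18]
t=8: [32, 32, 32, 32, 32, 32]
t=9: [50, 50, 50, 50, 50, 50]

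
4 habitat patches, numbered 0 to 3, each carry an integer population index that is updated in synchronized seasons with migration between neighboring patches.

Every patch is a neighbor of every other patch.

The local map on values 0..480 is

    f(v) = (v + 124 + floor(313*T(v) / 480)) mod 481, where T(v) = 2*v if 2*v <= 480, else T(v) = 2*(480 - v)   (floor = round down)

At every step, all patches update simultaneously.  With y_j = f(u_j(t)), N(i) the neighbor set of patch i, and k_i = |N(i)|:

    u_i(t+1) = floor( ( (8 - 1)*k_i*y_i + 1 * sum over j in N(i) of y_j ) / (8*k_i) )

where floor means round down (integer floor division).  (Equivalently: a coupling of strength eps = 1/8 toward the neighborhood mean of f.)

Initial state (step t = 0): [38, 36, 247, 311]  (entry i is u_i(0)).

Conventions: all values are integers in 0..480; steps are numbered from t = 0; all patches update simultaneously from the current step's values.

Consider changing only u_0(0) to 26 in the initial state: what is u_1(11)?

Simulating step by step:
t=0: [26, 36, 247, 311]
t=1: [184, 203, 192, 176]
t=2: [67, 104, 83, 52]
t=3: [281, 352, 312, 252]
t=4: [182, 163, 174, 189]
t=5: [60, 23, 44, 73]
t=6: [258, 186, 227, 283]
t=7: [183, 84, 163, 177]
t=8: [72, 282, 33, 60]
t=9: [279, 191, 205, 257]
t=10: [177, 93, 119, 182]
t=11: [77, 317, 367, 87]

Answer: u_1(11) = 317
Key observation: This trace re-runs the system from the modified initial state.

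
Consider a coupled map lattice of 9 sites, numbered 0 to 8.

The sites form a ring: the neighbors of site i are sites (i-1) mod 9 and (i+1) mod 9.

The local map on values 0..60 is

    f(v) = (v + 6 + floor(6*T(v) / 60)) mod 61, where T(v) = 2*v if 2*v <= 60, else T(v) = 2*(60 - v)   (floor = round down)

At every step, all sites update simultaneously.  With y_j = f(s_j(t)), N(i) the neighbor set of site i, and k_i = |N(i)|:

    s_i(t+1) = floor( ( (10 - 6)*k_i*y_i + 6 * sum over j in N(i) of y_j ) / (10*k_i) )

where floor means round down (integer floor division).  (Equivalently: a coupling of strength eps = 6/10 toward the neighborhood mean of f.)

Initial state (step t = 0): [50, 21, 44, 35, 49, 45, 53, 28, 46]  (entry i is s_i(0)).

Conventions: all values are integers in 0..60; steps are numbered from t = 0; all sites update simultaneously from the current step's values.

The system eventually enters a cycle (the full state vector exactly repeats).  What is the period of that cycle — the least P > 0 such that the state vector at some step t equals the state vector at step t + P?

Simulating step by step:
t=0: [50, 21, 44, 35, 49, 45, 53, 28, 46]
t=1: [48, 45, 44, 51, 52, 56, 51, 49, 50]
t=2: [56, 54, 54, 56, 41, 35, 40, 57, 57]
t=3: [1, 0, 0, 15, 34, 48, 34, 16, 1]
t=4: [6, 6, 11, 24, 42, 49, 42, 25, 12]
t=5: [15, 14, 21, 34, 47, 53, 48, 35, 22]
t=6: [25, 25, 32, 43, 53, 57, 54, 44, 33]
t=7: [38, 38, 43, 51, 40, 18, 16, 34, 44]
t=8: [49, 49, 52, 53, 45, 33, 31, 41, 49]
t=9: [57, 57, 58, 57, 52, 46, 45, 49, 54]
t=10: [1, 2, 2, 19, 40, 55, 54, 39, 17]
t=11: [13, 7, 14, 28, 28, 15, 15, 27, 27]
t=12: [24, 18, 24, 33, 34, 28, 28, 33, 32]
t=13: [34, 31, 34, 41, 42, 40, 40, 42, 40]
t=14: [45, 43, 45, 48, 50, 50, 50, 50, 48]
t=15: [54, 53, 54, 56, 57, 58, 58, 57, 56]
t=16: [18, 24, 18, 1, 2, 2, 2, 2, 1]
t=17: [23, 29, 23, 13, 7, 8, 8, 7, 13]
t=18: [31, 35, 31, 22, 16, 14, 14, 16, 22]
t=19: [40, 43, 40, 32, 26, 22, 22, 26, 32]
t=20: [48, 50, 48, 43, 37, 33, 33, 37, 43]
t=21: [55, 56, 55, 51, 47, 44, 44, 47, 51]
t=22: [18, 1, 18, 40, 55, 53, 53, 55, 40]
t=23: [27, 19, 27, 28, 33, 42, 42, 33, 28]
t=24: [35, 34, 35, 40, 44, 48, 48, 44, 40]
t=25: [46, 45, 46, 49, 53, 55, 55, 53, 49]
t=26: [54, 54, 54, 57, 41, 18, 18, 41, 57]
t=27: [0, 0, 0, 15, 28, 33, 33, 28, 15]
t=28: [11, 6, 11, 23, 36, 42, 42, 36, 23]
t=29: [21, 16, 21, 32, 43, 49, 49, 43, 32]
t=30: [32, 28, 32, 42, 50, 55, 55, 50, 42]
t=31: [44, 41, 44, 50, 38, 18, 18, 38, 50]
t=32: [53, 51, 53, 53, 44, 33, 33, 44, 53]
t=33: [59, 59, 59, 57, 52, 46, 46, 52, 57]
t=34: [3, 4, 3, 19, 40, 55, 55, 40, 19]
t=35: [15, 9, 15, 28, 28, 15, 15, 28, 28]
t=36: [26, 20, 26, 34, 34, 28, 28, 34, 34]
t=37: [37, 34, 37, 42, 43, 40, 40, 43, 42]
t=38: [47, 46, 47, 50, 51, 50, 50, 51, 50]
t=39: [55, 54, 55, 57, 58, 58, 58, 58, 57]
t=40: [1, 0, 1, 2, 2, 3, 3, 2, 2]
t=41: [7, 6, 7, 7, 8, 8, 8, 8, 7]
t=42: [13, 13, 13, 14, 14, 15, 15, 14, 14]
t=43: [21, 21, 21, 21, 22, 23, 23, 22, 21]
t=44: [31, 31, 31, 31, 32, 32, 32, 32, 31]
t=45: [42, 42, 42, 42, 42, 43, 43, 42, 42]
t=46: [51, 51, 51, 51, 51, 51, 51, 51, 51]
t=47: [58, 58, 58, 58, 58, 58, 58, 58, 58]
t=48: [3, 3, 3, 3, 3, 3, 3, 3, 3]
t=49: [9, 9, 9, 9, 9, 9, 9, 9, 9]
t=50: [16, 16, 16, 16, 16, 16, 16, 16, 16]
t=51: [25, 25, 25, 25, 25, 25, 25, 25, 25]
t=52: [36, 36, 36, 36, 36, 36, 36, 36, 36]
t=53: [46, 46, 46, 46, 46, 46, 46, 46, 46]
t=54: [54, 54, 54, 54, 54, 54, 54, 54, 54]
t=55: [0, 0, 0, 0, 0, 0, 0, 0, 0]
t=56: [6, 6, 6, 6, 6, 6, 6, 6, 6]
t=57: [13, 13, 13, 13, 13, 13, 13, 13, 13]
t=58: [21, 21, 21, 21, 21, 21, 21, 21, 21]
t=59: [31, 31, 31, 31, 31, 31, 31, 31, 31]
t=60: [42, 42, 42, 42, 42, 42, 42, 42, 42]
t=61: [51, 51, 51, 51, 51, 51, 51, 51, 51]

Answer: 15
Key observation: The state at step 46, [51, 51, 51, 51, 51, 51, 51, 51, 51], reappears at step 61 — and no state repeats earlier — so the cycle the system enters has period 15.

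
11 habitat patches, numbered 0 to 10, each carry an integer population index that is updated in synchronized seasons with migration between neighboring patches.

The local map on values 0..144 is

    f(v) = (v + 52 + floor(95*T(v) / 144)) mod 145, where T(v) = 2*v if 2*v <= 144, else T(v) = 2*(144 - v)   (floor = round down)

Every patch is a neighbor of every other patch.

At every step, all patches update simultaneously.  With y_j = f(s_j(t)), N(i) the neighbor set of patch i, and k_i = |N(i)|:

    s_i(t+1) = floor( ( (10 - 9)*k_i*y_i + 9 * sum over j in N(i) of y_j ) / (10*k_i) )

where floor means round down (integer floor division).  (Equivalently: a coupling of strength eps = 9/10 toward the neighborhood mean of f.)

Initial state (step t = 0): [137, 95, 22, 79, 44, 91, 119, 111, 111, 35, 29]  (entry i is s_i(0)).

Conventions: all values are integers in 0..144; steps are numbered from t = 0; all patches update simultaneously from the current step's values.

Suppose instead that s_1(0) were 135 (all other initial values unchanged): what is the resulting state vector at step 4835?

Simulating step by step:
t=0: [137, 135, 22, 79, 44, 91, 119, 111, 111, 35, 29]
t=1: [71, 71, 71, 71, 71, 71, 71, 71, 71, 72, 72]
t=2: [71, 71, 71, 71, 71, 71, 71, 71, 71, 71, 71]
t=3: [71, 71, 71, 71, 71, 71, 71, 71, 71, 71, 71]

Answer: [71, 71, 71, 71, 71, 71, 71, 71, 71, 71, 71]
Key observation: The state at step 2, [71, 71, 71, 71, 71, 71, 71, 71, 71, 71, 71], reappears at step 3: the system is in a cycle of period 1 from step 2 on.  Therefore the state at step 4835 equals the state at step 2 + ((4835 - 2) mod 1) = 2, which is [71, 71, 71, 71, 71, 71, 71, 71, 71, 71, 71].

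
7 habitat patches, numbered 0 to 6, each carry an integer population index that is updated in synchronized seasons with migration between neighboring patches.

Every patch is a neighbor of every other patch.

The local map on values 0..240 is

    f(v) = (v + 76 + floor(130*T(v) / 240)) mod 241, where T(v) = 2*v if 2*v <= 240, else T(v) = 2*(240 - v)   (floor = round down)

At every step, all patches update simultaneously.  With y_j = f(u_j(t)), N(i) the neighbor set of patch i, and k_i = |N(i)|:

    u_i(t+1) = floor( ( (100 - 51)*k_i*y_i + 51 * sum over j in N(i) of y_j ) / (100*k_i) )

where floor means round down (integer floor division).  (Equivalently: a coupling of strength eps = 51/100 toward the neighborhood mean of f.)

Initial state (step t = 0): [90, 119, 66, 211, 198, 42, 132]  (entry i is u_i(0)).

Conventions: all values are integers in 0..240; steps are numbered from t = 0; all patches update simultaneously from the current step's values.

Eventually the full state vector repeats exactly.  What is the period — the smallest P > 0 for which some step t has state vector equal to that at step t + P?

Simulating step by step:
t=0: [90, 119, 66, 211, 198, 42, 132]
t=1: [70, 94, 147, 92, 92, 127, 95]
t=2: [132, 54, 75, 53, 53, 76, 55]
t=3: [144, 186, 204, 185, 185, 205, 187]
t=4: [80, 79, 78, 79, 79, 78, 79]
t=5: [122, 219, 218, 219, 219, 218, 219]
t=6: [79, 76, 76, 76, 76, 76, 76]
t=7: [236, 234, 234, 234, 234, 234, 234]
t=8: [75, 75, 75, 75, 75, 75, 75]
t=9: [232, 232, 232, 232, 232, 232, 232]
t=10: [75, 75, 75, 75, 75, 75, 75]

Answer: 2
Key observation: The state at step 8, [75, 75, 75, 75, 75, 75, 75], reappears at step 10 — and no state repeats earlier — so the cycle the system enters has period 2.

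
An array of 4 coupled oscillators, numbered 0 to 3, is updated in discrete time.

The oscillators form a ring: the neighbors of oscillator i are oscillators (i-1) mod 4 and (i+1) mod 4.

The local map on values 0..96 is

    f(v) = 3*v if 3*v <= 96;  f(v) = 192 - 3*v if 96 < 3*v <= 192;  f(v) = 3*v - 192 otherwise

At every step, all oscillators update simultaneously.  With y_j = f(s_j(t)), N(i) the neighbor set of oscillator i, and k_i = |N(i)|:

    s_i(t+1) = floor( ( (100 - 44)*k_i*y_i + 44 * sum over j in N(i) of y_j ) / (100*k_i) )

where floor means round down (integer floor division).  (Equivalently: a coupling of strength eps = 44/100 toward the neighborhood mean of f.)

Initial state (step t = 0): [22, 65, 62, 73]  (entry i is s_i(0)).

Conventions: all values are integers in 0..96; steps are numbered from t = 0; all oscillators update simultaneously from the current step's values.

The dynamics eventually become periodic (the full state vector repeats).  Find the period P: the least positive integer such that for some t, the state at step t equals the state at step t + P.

Simulating step by step:
t=0: [22, 65, 62, 73]
t=1: [43, 17, 9, 30]
t=2: [66, 48, 46, 70]
t=3: [17, 40, 44, 23]
t=4: [59, 64, 64, 63]
t=5: [9, 3, 0, 4]
t=6: [19, 10, 4, 12]
t=7: [46, 31, 21, 35]
t=8: [69, 77, 74, 74]
t=9: [23, 31, 31, 26]
t=10: [76, 87, 89, 79]
t=11: [45, 63, 67, 49]
t=12: [42, 16, 15, 39]
t=13: [64, 51, 52, 66]
t=14: [9, 29, 30, 11]
t=15: [41, 74, 76, 44]
t=16: [58, 39, 39, 56]
t=17: [31, 62, 63, 33]
t=18: [73, 24, 23, 73]
t=19: [36, 61, 60, 36]
t=20: [67, 26, 27, 68]
t=21: [24, 63, 65, 26]
t=22: [58, 18, 19, 60]
t=23: [24, 46, 46, 23]
t=24: [67, 57, 57, 66]
t=25: [10, 18, 17, 9]
t=26: [34, 48, 46, 32]
t=27: [82, 58, 61, 85]
t=28: [48, 23, 22, 49]
t=29: [51, 63, 62, 50]
t=30: [31, 11, 13, 33]
t=31: [79, 47, 49, 81]
t=32: [47, 48, 47, 48]
t=33: [49, 49, 49, 49]
t=34: [45, 45, 45, 45]
t=35: [57, 57, 57, 57]
t=36: [21, 21, 21, 21]
t=37: [63, 63, 63, 63]
t=38: [3, 3, 3, 3]
t=39: [9, 9, 9, 9]
t=40: [27, 27, 27, 27]
t=41: [81, 81, 81, 81]
t=42: [51, 51, 51, 51]
t=43: [39, 39, 39, 39]
t=44: [75, 75, 75, 75]
t=45: [33, 33, 33, 33]
t=46: [93, 93, 93, 93]
t=47: [87, 87, 87, 87]
t=48: [69, 69, 69, 69]
t=49: [15, 15, 15, 15]
t=50: [45, 45, 45, 45]

Answer: 16
Key observation: The state at step 34, [45, 45, 45, 45], reappears at step 50 — and no state repeats earlier — so the cycle the system enters has period 16.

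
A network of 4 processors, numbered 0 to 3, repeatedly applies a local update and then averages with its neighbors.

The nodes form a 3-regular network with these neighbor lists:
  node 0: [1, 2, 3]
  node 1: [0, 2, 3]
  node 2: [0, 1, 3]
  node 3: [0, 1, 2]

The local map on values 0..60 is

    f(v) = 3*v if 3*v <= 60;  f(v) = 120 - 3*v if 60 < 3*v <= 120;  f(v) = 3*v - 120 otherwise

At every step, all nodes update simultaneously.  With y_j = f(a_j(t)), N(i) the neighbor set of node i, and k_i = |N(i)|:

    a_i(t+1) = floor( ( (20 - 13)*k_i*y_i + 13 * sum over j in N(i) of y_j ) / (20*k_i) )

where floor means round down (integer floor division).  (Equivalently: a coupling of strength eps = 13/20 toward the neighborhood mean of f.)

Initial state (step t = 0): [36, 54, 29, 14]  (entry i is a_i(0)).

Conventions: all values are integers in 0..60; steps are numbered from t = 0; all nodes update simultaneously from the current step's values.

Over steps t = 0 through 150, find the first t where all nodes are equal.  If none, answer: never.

Answer: never
Key observation: The state at step 3 reappears at step 7 — the system is in a cycle of period 4 from step 3 on.  No step 0..7 is synchronized, and the cycle repeats forever, so no step up to 150 (or ever) has all nodes equal.

Derivation:
t=0: [36, 54, 29, 14]  (not all equal)
t=1: [29, 33, 32, 33]  (not all equal)
t=2: [25, 24, 24, 24]  (not all equal)
t=3: [46, 47, 47, 47]  (not all equal)
t=4: [19, 20, 20, 20]  (not all equal)
t=5: [58, 59, 59, 59]  (not all equal)
t=6: [55, 56, 56, 56]  (not all equal)
t=7: [46, 47, 47, 47]  (not all equal)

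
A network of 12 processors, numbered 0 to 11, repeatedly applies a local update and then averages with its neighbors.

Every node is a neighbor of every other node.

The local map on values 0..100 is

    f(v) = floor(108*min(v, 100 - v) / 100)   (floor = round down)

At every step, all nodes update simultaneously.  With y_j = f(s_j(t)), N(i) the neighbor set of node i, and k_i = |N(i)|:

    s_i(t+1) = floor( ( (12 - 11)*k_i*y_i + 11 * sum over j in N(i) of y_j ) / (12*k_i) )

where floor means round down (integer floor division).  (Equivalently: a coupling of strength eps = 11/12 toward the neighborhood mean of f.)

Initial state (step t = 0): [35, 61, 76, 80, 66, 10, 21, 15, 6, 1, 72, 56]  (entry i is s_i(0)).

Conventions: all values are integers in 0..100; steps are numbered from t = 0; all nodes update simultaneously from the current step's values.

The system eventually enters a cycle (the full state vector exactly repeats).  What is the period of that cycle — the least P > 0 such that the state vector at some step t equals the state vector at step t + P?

Simulating step by step:
t=0: [35, 61, 76, 80, 66, 10, 21, 15, 6, 1, 72, 56]
t=1: [24, 24, 24, 24, 24, 24, 24, 24, 24, 24, 24, 24]
t=2: [25, 25, 25, 25, 25, 25, 25, 25, 25, 25, 25, 25]
t=3: [27, 27, 27, 27, 27, 27, 27, 27, 27, 27, 27, 27]
t=4: [29, 29, 29, 29, 29, 29, 29, 29, 29, 29, 29, 29]
t=5: [31, 31, 31, 31, 31, 31, 31, 31, 31, 31, 31, 31]
t=6: [33, 33, 33, 33, 33, 33, 33, 33, 33, 33, 33, 33]
t=7: [35, 35, 35, 35, 35, 35, 35, 35, 35, 35, 35, 35]
t=8: [37, 37, 37, 37, 37, 37, 37, 37, 37, 37, 37, 37]
t=9: [39, 39, 39, 39, 39, 39, 39, 39, 39, 39, 39, 39]
t=10: [42, 42, 42, 42, 42, 42, 42, 42, 42, 42, 42, 42]
t=11: [45, 45, 45, 45, 45, 45, 45, 45, 45, 45, 45, 45]
t=12: [48, 48, 48, 48, 48, 48, 48, 48, 48, 48, 48, 48]
t=13: [51, 51, 51, 51, 51, 51, 51, 51, 51, 51, 51, 51]
t=14: [52, 52, 52, 52, 52, 52, 52, 52, 52, 52, 52, 52]
t=15: [51, 51, 51, 51, 51, 51, 51, 51, 51, 51, 51, 51]

Answer: 2
Key observation: The state at step 13, [51, 51, 51, 51, 51, 51, 51, 51, 51, 51, 51, 51], reappears at step 15 — and no state repeats earlier — so the cycle the system enters has period 2.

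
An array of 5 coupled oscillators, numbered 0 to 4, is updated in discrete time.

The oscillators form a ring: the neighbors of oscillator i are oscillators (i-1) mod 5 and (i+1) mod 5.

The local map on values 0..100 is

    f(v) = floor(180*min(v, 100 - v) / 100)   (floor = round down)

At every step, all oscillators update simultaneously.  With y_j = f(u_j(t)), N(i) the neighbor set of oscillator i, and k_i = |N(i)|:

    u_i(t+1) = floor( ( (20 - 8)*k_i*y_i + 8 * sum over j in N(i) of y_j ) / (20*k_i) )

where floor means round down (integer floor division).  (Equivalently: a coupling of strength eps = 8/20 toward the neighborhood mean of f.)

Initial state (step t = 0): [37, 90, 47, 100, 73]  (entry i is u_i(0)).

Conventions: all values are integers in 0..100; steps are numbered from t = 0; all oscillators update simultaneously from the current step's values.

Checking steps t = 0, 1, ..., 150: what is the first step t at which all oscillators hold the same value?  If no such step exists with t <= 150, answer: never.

Simulating step by step:
t=0: [37, 90, 47, 100, 73]  (not all equal)
t=1: [52, 40, 54, 26, 42]  (not all equal)
t=2: [81, 76, 72, 59, 71]  (not all equal)
t=3: [39, 42, 53, 64, 52]  (not all equal)
t=4: [74, 75, 78, 72, 78]  (not all equal)
t=5: [44, 44, 42, 45, 42]  (not all equal)
t=6: [78, 78, 77, 78, 77]  (not all equal)
t=7: [39, 39, 40, 39, 40]  (not all equal)
t=8: [70, 70, 71, 70, 71]  (not all equal)
t=9: [53, 53, 52, 53, 52]  (not all equal)
t=10: [84, 84, 85, 84, 85]  (not all equal)
t=11: [27, 27, 27, 27, 27]  (all equal)

Answer: 11
Key observation: Synchronization is absorbing here: once all oscillators are equal they stay equal, and step 11 is the first all-equal step.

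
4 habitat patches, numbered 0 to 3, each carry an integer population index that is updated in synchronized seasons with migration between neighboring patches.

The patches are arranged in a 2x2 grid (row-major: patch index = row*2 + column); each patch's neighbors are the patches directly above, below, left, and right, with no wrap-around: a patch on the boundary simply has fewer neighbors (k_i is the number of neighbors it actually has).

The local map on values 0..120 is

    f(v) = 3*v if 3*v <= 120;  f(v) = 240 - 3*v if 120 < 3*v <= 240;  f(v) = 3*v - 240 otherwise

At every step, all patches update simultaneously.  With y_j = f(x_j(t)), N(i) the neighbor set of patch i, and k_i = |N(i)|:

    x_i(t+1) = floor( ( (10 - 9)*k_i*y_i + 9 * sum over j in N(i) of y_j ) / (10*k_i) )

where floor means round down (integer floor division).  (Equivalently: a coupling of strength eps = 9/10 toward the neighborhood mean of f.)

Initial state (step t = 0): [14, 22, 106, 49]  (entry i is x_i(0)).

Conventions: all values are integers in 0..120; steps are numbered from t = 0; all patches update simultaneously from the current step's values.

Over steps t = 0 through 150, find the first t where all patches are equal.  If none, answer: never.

Answer: 30
Key observation: Synchronization is absorbing here: once all patches are equal they stay equal, and step 30 is the first all-equal step.

Derivation:
t=0: [14, 22, 106, 49]  (not all equal)
t=1: [69, 67, 68, 74]  (not all equal)
t=2: [37, 26, 26, 35]  (not all equal)
t=3: [81, 105, 105, 80]  (not all equal)
t=4: [67, 8, 8, 67]  (not all equal)
t=5: [25, 37, 37, 25]  (not all equal)
t=6: [107, 78, 78, 107]  (not all equal)
t=7: [13, 73, 73, 13]  (not all equal)
t=8: [22, 37, 37, 22]  (not all equal)
t=9: [106, 70, 70, 106]  (not all equal)
t=10: [34, 73, 73, 34]  (not all equal)
t=11: [29, 93, 93, 29]  (not all equal)
t=12: [43, 82, 82, 43]  (not all equal)
t=13: [16, 100, 100, 16]  (not all equal)
t=14: [58, 49, 49, 58]  (not all equal)
t=15: [90, 68, 68, 90]  (not all equal)
t=16: [35, 30, 30, 35]  (not all equal)
t=17: [91, 103, 103, 91]  (not all equal)
t=18: [65, 36, 36, 65]  (not all equal)
t=19: [101, 51, 51, 101]  (not all equal)
t=20: [84, 65, 65, 84]  (not all equal)
t=21: [41, 15, 15, 41]  (not all equal)
t=22: [52, 109, 109, 52]  (not all equal)
t=23: [86, 84, 84, 86]  (not all equal)
t=24: [12, 17, 17, 12]  (not all equal)
t=25: [49, 37, 37, 49]  (not all equal)
t=26: [109, 94, 94, 109]  (not all equal)
t=27: [46, 82, 82, 46]  (not all equal)
t=28: [15, 92, 92, 15]  (not all equal)
t=29: [36, 44, 44, 36]  (not all equal)
t=30: [108, 108, 108, 108]  (all equal)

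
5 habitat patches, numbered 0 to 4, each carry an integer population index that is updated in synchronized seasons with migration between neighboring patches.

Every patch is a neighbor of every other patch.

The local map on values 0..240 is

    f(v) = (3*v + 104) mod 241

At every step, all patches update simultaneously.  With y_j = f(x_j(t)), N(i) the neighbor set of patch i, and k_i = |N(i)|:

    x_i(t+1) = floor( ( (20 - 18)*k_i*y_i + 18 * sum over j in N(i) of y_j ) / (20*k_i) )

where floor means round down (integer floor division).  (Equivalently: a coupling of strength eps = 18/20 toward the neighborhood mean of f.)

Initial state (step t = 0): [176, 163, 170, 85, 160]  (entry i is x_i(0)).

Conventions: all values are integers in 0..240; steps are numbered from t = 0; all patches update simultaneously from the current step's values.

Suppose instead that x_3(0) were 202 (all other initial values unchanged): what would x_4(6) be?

Simulating step by step:
t=0: [176, 163, 170, 202, 160]
t=1: [143, 148, 146, 134, 149]
t=2: [54, 52, 53, 57, 52]
t=3: [23, 24, 24, 22, 24]
t=4: [174, 173, 173, 174, 173]
t=5: [141, 142, 142, 141, 142]
t=6: [47, 46, 46, 47, 46]

Answer: x_4(6) = 46
Key observation: This trace re-runs the system from the modified initial state.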